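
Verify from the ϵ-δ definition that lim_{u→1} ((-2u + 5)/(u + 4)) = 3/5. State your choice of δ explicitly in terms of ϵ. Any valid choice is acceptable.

Let ϵ > 0 be given. We want δ > 0 with 0 < |u − 1| < δ ⇒ |(-2u + 5)/(u + 4) − (3/5)| < ϵ.
Combining over a common denominator, (-2u + 5)/(u + 4) − (3/5) = [(-2u + 5)·5 − 3·(u + 4)] / [5·(u + 4)] = -13(u − 1) / (5(u + 4)).
So |(-2u + 5)/(u + 4) − (3/5)| = 13|u − 1| / (5·|u + 4|).
Restrict δ ≤ 5/2. Then |u − 1| < 5/2 gives |u + 4| = |(u − 1) + 5| ≥ 5 − 5/2 = 5/2.
Hence |(-2u + 5)/(u + 4) − (3/5)| < 13|u − 1|/(5·(5/2)) = (26/25)|u − 1|, which is < ϵ once |u − 1| < (25/26)ϵ.
Take δ = min(5/2, (25/26)ϵ). Then 0 < |u − 1| < δ forces both bounds, so |(-2u + 5)/(u + 4) − (3/5)| < ϵ.

δ = min(5/2, (25/26)ϵ)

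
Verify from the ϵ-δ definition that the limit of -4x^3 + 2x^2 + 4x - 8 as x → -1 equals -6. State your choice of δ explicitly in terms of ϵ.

δ = min(1, ϵ/30)

Let ϵ > 0 be given. We want δ > 0 such that 0 < |x + 1| < δ implies |(-4x^3 + 2x^2 + 4x - 8) + 6| < ϵ.
(-4x^3 + 2x^2 + 4x - 8) + 6 = -4x^3 + 2x^2 + 4x - 2 = (x + 1)(-4x^2 + 6x - 2).
So |(-4x^3 + 2x^2 + 4x - 8) + 6| = |x + 1|·|-4x^2 + 6x - 2|.
Require δ ≤ 1. Then |x + 1| < 1 gives |x| < 2, and by the triangle inequality |-4x^2 + 6x - 2| ≤ 4·2^2 + 6·2 + 2 = 30.
Hence |(-4x^3 + 2x^2 + 4x - 8) + 6| ≤ 30|x + 1| < ϵ provided |x + 1| < ϵ/30.
Take δ = min(1, ϵ/30). Then 0 < |x + 1| < δ gives both |x + 1| < 1 and |x + 1| < ϵ/30, so |(-4x^3 + 2x^2 + 4x - 8) + 6| < ϵ.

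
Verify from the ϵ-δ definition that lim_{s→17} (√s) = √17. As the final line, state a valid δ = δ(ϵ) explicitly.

Suppose ϵ > 0. We want δ > 0 such that 0 < |s − 17| < δ implies |√s − √17| < ϵ.
Multiplying by the conjugate, |√s − √17| = |s − 17|/(√s + √17).
Restrict δ ≤ 17 so that |s − 17| < 17 forces s > 0, and then √s + √17 > √17.
Hence |√s − √17| < |s − 17|/√17, which is < ϵ once |s − 17| < √17·ϵ.
Take δ = min(17, √17·ϵ). If 0 < |s − 17| < δ then s > 0 and |√s − √17| < |s − 17|/√17 < ϵ.

δ = min(17, √17·ϵ)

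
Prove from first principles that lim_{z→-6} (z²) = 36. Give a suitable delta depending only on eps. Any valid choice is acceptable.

delta = min(1, eps/13)

Let eps > 0. We seek delta > 0 with 0 < |z + 6| < delta ⇒ |z² − 36| < eps.
Factor: z² − 36 = (z + 6)(z - 6), so |z² − 36| = |z + 6|·|z - 6|.
Restrict delta ≤ 1. Then |z + 6| < 1 gives |z| < 7, so by the triangle inequality |z - 6| ≤ 7 + 6 = 13.
Hence |z² − 36| ≤ 13|z + 6|, which is < eps once |z + 6| < eps/13.
Take delta = min(1, eps/13). If 0 < |z + 6| < delta then both bounds hold and |z² − 36| ≤ 13|z + 6| < 13·(eps/13) = eps.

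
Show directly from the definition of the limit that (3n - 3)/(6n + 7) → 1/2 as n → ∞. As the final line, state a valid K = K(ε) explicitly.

K = (13/12)/ε

Suppose ε > 0. For n ≥ 1, |(3n - 3)/(6n + 7) − (1/2)| = |-39|/(6(6n + 7)) = 39/(6(6n + 7)).
Since 6n + 7 ≥ 6n for n ≥ 1, this is ≤ 39/(6·6n) = (13/12)/n.
So |(3n - 3)/(6n + 7) − (1/2)| < ε whenever n > (13/12)/ε.
Take K = (13/12)/ε. If n > K then |(3n - 3)/(6n + 7) − (1/2)| ≤ (13/12)/n < ε.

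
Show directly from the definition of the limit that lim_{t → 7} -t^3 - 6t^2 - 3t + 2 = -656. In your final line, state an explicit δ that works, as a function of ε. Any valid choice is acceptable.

Let ε > 0 be given. We want δ > 0 such that 0 < |t − 7| < δ implies |(-t^3 - 6t^2 - 3t + 2) + 656| < ε.
(-t^3 - 6t^2 - 3t + 2) + 656 = -t^3 - 6t^2 - 3t + 658 = (t − 7)(-t^2 - 13t - 94).
So |(-t^3 - 6t^2 - 3t + 2) + 656| = |t − 7|·|-t^2 - 13t - 94|.
Require δ ≤ 1. Then |t − 7| < 1 gives |t| < 8, and by the triangle inequality |-t^2 - 13t - 94| ≤ 8^2 + 13·8 + 94 = 262.
Hence |(-t^3 - 6t^2 - 3t + 2) + 656| ≤ 262|t − 7| < ε provided |t − 7| < ε/262.
Choosing δ = min(1, ε/262) ensures both conditions, hence |(-t^3 - 6t^2 - 3t + 2) + 656| < ε.

δ = min(1, ε/262)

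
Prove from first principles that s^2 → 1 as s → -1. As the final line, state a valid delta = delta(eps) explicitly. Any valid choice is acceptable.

Fix eps > 0. We seek delta > 0 with 0 < |s + 1| < delta ⇒ |s^2 − 1| < eps.
Factor: s^2 − 1 = (s + 1)(s - 1), so |s^2 − 1| = |s + 1|·|s - 1|.
Impose delta ≤ 1 so that |s| < 2; then |s - 1| ≤ 3.
Hence |s^2 − 1| ≤ 3|s + 1|, which is < eps once |s + 1| < eps/3.
Take delta = min(1, eps/3). If 0 < |s + 1| < delta then both bounds hold and |s^2 − 1| ≤ 3|s + 1| < 3·(eps/3) = eps.

delta = min(1, eps/3)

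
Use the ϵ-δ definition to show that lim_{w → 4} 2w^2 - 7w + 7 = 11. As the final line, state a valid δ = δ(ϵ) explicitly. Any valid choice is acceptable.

Let ϵ > 0. We want δ > 0 such that 0 < |w − 4| < δ implies |(2w^2 - 7w + 7) − 11| < ϵ.
(2w^2 - 7w + 7) − 11 = 2w^2 - 7w - 4 = (w − 4)(2w + 1).
So |(2w^2 - 7w + 7) − 11| = |w − 4|·|2w + 1|.
Assume first that |w − 4| < 1, so |w| < 5. Then |2w + 1| ≤ 2·5 + 1 = 11.
Hence |(2w^2 - 7w + 7) − 11| ≤ 11|w − 4| < ϵ provided |w − 4| < ϵ/11.
Take δ = min(1, ϵ/11). Then 0 < |w − 4| < δ gives both |w − 4| < 1 and |w − 4| < ϵ/11, so |(2w^2 - 7w + 7) − 11| < ϵ.

δ = min(1, ϵ/11)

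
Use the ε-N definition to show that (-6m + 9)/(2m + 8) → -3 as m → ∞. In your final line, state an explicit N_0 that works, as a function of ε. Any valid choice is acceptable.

Let ε > 0. For m ≥ 1, |(-6m + 9)/(2m + 8) + 3| = |66|/(2(2m + 8)) = 66/(2(2m + 8)).
Since 2m + 8 ≥ 2m for m ≥ 1, this is ≤ 66/(2·2m) = (33/2)/m.
So |(-6m + 9)/(2m + 8) + 3| < ε whenever m > (33/2)/ε.
Take N_0 = (33/2)/ε. If m > N_0 then |(-6m + 9)/(2m + 8) + 3| ≤ (33/2)/m < ε.

N_0 = (33/2)/ε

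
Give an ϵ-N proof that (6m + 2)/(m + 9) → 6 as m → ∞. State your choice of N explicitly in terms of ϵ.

N = 52/ϵ

Let ϵ > 0. For m ≥ 1, |(6m + 2)/(m + 9) − 6| = |-52|/((m + 9)) = 52/((m + 9)).
Since m + 9 ≥ m for m ≥ 1, this is ≤ 52/(m) = 52/m.
So |(6m + 2)/(m + 9) − 6| < ϵ whenever m > 52/ϵ.
Take N = 52/ϵ. If m > N then |(6m + 2)/(m + 9) − 6| ≤ 52/m < ϵ.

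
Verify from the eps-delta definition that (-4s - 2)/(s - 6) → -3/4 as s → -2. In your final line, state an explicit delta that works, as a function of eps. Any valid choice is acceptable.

delta = min(4, (16/13)eps)

Suppose eps > 0. We want delta > 0 with 0 < |s + 2| < delta ⇒ |(-4s - 2)/(s - 6) + 3/4| < eps.
Combining over a common denominator, (-4s - 2)/(s - 6) + 3/4 = [(-4s - 2)·(-8) − 6·(s - 6)] / [(-8)·(s - 6)] = 26(s + 2) / ((-8)(s - 6)).
So |(-4s - 2)/(s - 6) + 3/4| = 26|s + 2| / (8·|s − 6|).
Require delta ≤ 4, so |s − 6| ≥ |-8| − |s + 2| > 8 − 4 = 4.
Hence |(-4s - 2)/(s - 6) + 3/4| < 26|s + 2|/(8·4) = (13/16)|s + 2|, which is < eps once |s + 2| < (16/13)eps.
Take delta = min(4, (16/13)eps). Then 0 < |s + 2| < delta forces both bounds, so |(-4s - 2)/(s - 6) + 3/4| < eps.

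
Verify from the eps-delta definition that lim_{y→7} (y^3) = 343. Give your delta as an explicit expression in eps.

delta = min(2, eps/193)

Let eps > 0 be given. We seek delta > 0 with 0 < |y − 7| < delta ⇒ |y^3 − 343| < eps.
Factor: y^3 − 343 = (y − 7)(y^2 + 7y + 49), so |y^3 − 343| = |y − 7|·|y^2 + 7y + 49|.
Impose delta ≤ 2 so that |y| < 9; then |y^2 + 7y + 49| ≤ 193.
Hence |y^3 − 343| ≤ 193|y − 7|, which is < eps once |y − 7| < eps/193.
Take delta = min(2, eps/193). If 0 < |y − 7| < delta then both bounds hold and |y^3 − 343| ≤ 193|y − 7| < 193·(eps/193) = eps.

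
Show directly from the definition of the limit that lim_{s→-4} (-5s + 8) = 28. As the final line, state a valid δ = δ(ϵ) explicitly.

Fix ϵ > 0. We need δ > 0 so that 0 < |s + 4| < δ implies |(-5s + 8) − 28| < ϵ.
|(-5s + 8) − 28| = |-5s - 20| = 5|s + 4|.
So 5|s + 4| < ϵ exactly when |s + 4| < ϵ/5.
Choosing δ = ϵ/5 gives |(-5s + 8) − 28| = 5|s + 4| < ϵ whenever |s + 4| < δ.

δ = ϵ/5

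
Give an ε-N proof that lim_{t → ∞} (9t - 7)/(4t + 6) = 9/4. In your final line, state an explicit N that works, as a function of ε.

Let ε > 0. We seek N > 0 such that t > N implies |(9t - 7)/(4t + 6) − (9/4)| < ε.
(9t - 7)/(4t + 6) − (9/4) = (4(9t - 7) − 9(4t + 6)) / (4(4t + 6)) = -82/(4(4t + 6)).
For t > 0 we have 4t + 6 > 4t, so |(9t - 7)/(4t + 6) − (9/4)| = 82/(4(4t + 6)) < 82/(4·4t) = (41/8)/t.
Thus |(9t - 7)/(4t + 6) − (9/4)| < ε whenever t > (41/8)/ε.
Take N = (41/8)/ε. If t > N then |(9t - 7)/(4t + 6) − (9/4)| < (41/8)/t < ε.

N = (41/8)/ε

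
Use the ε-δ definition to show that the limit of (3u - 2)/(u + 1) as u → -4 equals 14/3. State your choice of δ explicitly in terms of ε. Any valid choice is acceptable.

δ = min(3/2, (9/10)ε)

Suppose ε > 0. We want δ > 0 with 0 < |u + 4| < δ ⇒ |(3u - 2)/(u + 1) − (14/3)| < ε.
Combining over a common denominator, (3u - 2)/(u + 1) − (14/3) = [(3u - 2)·(-3) − (-14)·(u + 1)] / [(-3)·(u + 1)] = 5(u + 4) / ((-3)(u + 1)).
So |(3u - 2)/(u + 1) − (14/3)| = 5|u + 4| / (3·|u + 1|).
Require δ ≤ 3/2, so |u + 1| ≥ |-3| − |u + 4| > 3 − 3/2 = 3/2.
Hence |(3u - 2)/(u + 1) − (14/3)| < 5|u + 4|/(3·(3/2)) = (10/9)|u + 4|, which is < ε once |u + 4| < (9/10)ε.
Take δ = min(3/2, (9/10)ε). Then 0 < |u + 4| < δ forces both bounds, so |(3u - 2)/(u + 1) − (14/3)| < ε.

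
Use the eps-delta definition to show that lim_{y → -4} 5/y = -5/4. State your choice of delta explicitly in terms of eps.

Suppose eps > 0. We seek delta > 0 such that 0 < |y + 4| < delta implies |5/y + 5/4| < eps.
|5/y + 5/4| = 5·|-4 − y|/(4·|y|) = 5|y + 4|/(4|y|).
Require delta ≤ 2 so that |y| > 4 − 2 = 2, hence 4|y| > 8.
Then |5/y + 5/4| < 5|y + 4|/8, which is < eps when |y + 4| < (8/5)eps.
Take delta = min(2, (8/5)eps). Then 0 < |y + 4| < delta gives both |y + 4| < 2 and |y + 4| < (8/5)eps, so |5/y + 5/4| < eps.

delta = min(2, (8/5)eps)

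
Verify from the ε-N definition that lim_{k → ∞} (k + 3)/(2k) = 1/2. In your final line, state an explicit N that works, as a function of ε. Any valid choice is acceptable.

N = (3/2)/ε

Let ε > 0 be given. For k ≥ 1, |(k + 3)/(2k) − (1/2)| = |6|/(2(2k)) = 6/(2(2k)).
Since 2k ≥ 2k for k ≥ 1, this is ≤ 6/(2·2k) = (3/2)/k.
So |(k + 3)/(2k) − (1/2)| < ε whenever k > (3/2)/ε.
Take N = (3/2)/ε. If k > N then |(k + 3)/(2k) − (1/2)| ≤ (3/2)/k < ε.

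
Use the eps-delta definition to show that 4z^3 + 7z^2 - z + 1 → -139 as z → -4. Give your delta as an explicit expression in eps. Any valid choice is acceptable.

delta = min(1, eps/180)

Suppose eps > 0. We want delta > 0 such that 0 < |z + 4| < delta implies |(4z^3 + 7z^2 - z + 1) + 139| < eps.
(4z^3 + 7z^2 - z + 1) + 139 = 4z^3 + 7z^2 - z + 140 = (z + 4)(4z^2 - 9z + 35).
So |(4z^3 + 7z^2 - z + 1) + 139| = |z + 4|·|4z^2 - 9z + 35|.
Require delta ≤ 1. Then |z + 4| < 1 gives |z| < 5, and by the triangle inequality |4z^2 - 9z + 35| ≤ 4·5^2 + 9·5 + 35 = 180.
Hence |(4z^3 + 7z^2 - z + 1) + 139| ≤ 180|z + 4| < eps provided |z + 4| < eps/180.
Choosing delta = min(1, eps/180) ensures both conditions, hence |(4z^3 + 7z^2 - z + 1) + 139| < eps.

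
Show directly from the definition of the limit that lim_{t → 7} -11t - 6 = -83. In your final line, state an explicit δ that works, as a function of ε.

δ = ε/11

Suppose ε > 0. We need δ > 0 so that 0 < |t − 7| < δ implies |(-11t - 6) + 83| < ε.
Since (-11t - 6) + 83 = -11(t − 7), we have |(-11t - 6) + 83| = 11|t − 7|.
Thus it suffices that |t − 7| < ε/11.
Take δ = ε/11. If 0 < |t − 7| < δ then |(-11t - 6) + 83| = 11|t − 7| < 11·(ε/11) = ε.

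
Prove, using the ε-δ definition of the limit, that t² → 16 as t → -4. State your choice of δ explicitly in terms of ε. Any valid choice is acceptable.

Suppose ε > 0. We seek δ > 0 with 0 < |t + 4| < δ ⇒ |t² − 16| < ε.
Factor: t² − 16 = (t + 4)(t - 4), so |t² − 16| = |t + 4|·|t - 4|.
Impose δ ≤ 2 so that |t| < 6; then |t - 4| ≤ 10.
Hence |t² − 16| ≤ 10|t + 4|, which is < ε once |t + 4| < ε/10.
Take δ = min(2, ε/10). If 0 < |t + 4| < δ then both bounds hold and |t² − 16| ≤ 10|t + 4| < 10·(ε/10) = ε.

δ = min(2, ε/10)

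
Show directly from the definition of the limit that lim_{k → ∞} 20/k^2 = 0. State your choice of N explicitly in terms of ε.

Let ε > 0. For k ≥ 1, |20/k^2 − 0| = 20/k^2.
20/k^2 < ε ⇔ k^2 > 20/ε ⇔ k > (20/ε)^{1/2}.
Take N = (20/ε)^{1/2}. Then k > N implies 20/k^2 < ε.

N = (20/ε)^{1/2}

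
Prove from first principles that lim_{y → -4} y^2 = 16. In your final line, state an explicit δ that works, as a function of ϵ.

δ = min(1, ϵ/9)

Suppose ϵ > 0. We seek δ > 0 with 0 < |y + 4| < δ ⇒ |y^2 − 16| < ϵ.
Factor: y^2 − 16 = (y + 4)(y - 4), so |y^2 − 16| = |y + 4|·|y - 4|.
Impose δ ≤ 1 so that |y| < 5; then |y - 4| ≤ 9.
Hence |y^2 − 16| ≤ 9|y + 4|, which is < ϵ once |y + 4| < ϵ/9.
Take δ = min(1, ϵ/9). If 0 < |y + 4| < δ then both bounds hold and |y^2 − 16| ≤ 9|y + 4| < 9·(ϵ/9) = ϵ.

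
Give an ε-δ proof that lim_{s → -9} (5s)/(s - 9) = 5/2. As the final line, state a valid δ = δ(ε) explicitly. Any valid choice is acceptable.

Suppose ε > 0. We want δ > 0 with 0 < |s + 9| < δ ⇒ |(5s)/(s - 9) − (5/2)| < ε.
Combining over a common denominator, (5s)/(s - 9) − (5/2) = [(5s)·(-18) − (-45)·(s - 9)] / [(-18)·(s - 9)] = -45(s + 9) / ((-18)(s - 9)).
So |(5s)/(s - 9) − (5/2)| = 45|s + 9| / (18·|s − 9|).
Restrict δ ≤ 9. Then |s + 9| < 9 gives |s − 9| = |(s + 9) + (-18)| ≥ 18 − 9 = 9.
Hence |(5s)/(s - 9) − (5/2)| < 45|s + 9|/(18·9) = (5/18)|s + 9|, which is < ε once |s + 9| < (18/5)ε.
Take δ = min(9, (18/5)ε). Then 0 < |s + 9| < δ forces both bounds, so |(5s)/(s - 9) − (5/2)| < ε.

δ = min(9, (18/5)ε)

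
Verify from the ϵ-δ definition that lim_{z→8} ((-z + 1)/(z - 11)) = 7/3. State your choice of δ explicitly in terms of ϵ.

δ = min(3/2, (9/20)ϵ)

Fix ϵ > 0. We want δ > 0 with 0 < |z − 8| < δ ⇒ |(-z + 1)/(z - 11) − (7/3)| < ϵ.
Combining over a common denominator, (-z + 1)/(z - 11) − (7/3) = [(-z + 1)·(-3) − (-7)·(z - 11)] / [(-3)·(z - 11)] = 10(z − 8) / ((-3)(z - 11)).
So |(-z + 1)/(z - 11) − (7/3)| = 10|z − 8| / (3·|z − 11|).
Restrict δ ≤ 3/2. Then |z − 8| < 3/2 gives |z − 11| = |(z − 8) + (-3)| ≥ 3 − 3/2 = 3/2.
Hence |(-z + 1)/(z - 11) − (7/3)| < 10|z − 8|/(3·(3/2)) = (20/9)|z − 8|, which is < ϵ once |z − 8| < (9/20)ϵ.
Take δ = min(3/2, (9/20)ϵ). Then 0 < |z − 8| < δ forces both bounds, so |(-z + 1)/(z - 11) − (7/3)| < ϵ.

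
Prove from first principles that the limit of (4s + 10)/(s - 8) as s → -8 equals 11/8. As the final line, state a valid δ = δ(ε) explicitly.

Let ε > 0. We want δ > 0 with 0 < |s + 8| < δ ⇒ |(4s + 10)/(s - 8) − (11/8)| < ε.
Combining over a common denominator, (4s + 10)/(s - 8) − (11/8) = [(4s + 10)·(-16) − (-22)·(s - 8)] / [(-16)·(s - 8)] = -42(s + 8) / ((-16)(s - 8)).
So |(4s + 10)/(s - 8) − (11/8)| = 42|s + 8| / (16·|s − 8|).
Restrict δ ≤ 8. Then |s + 8| < 8 gives |s − 8| = |(s + 8) + (-16)| ≥ 16 − 8 = 8.
Hence |(4s + 10)/(s - 8) − (11/8)| < 42|s + 8|/(16·8) = (21/64)|s + 8|, which is < ε once |s + 8| < (64/21)ε.
Take δ = min(8, (64/21)ε). Then 0 < |s + 8| < δ forces both bounds, so |(4s + 10)/(s - 8) − (11/8)| < ε.

δ = min(8, (64/21)ε)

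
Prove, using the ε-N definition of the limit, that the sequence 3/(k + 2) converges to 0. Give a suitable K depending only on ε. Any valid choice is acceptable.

K = 3/ε

Let ε > 0 be given. For k ≥ 1, |3/(k + 2) − 0| = 3/(k + 2) ≤ 3/k.
We need 3/k < ε, i.e. k > 3/ε.
Take K = 3/ε. If k > K then |3/(k + 2)| ≤ 3/k < ε.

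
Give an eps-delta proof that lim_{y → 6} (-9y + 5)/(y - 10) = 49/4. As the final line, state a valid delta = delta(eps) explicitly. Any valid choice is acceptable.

Suppose eps > 0. We want delta > 0 with 0 < |y − 6| < delta ⇒ |(-9y + 5)/(y - 10) − (49/4)| < eps.
Combining over a common denominator, (-9y + 5)/(y - 10) − (49/4) = [(-9y + 5)·(-4) − (-49)·(y - 10)] / [(-4)·(y - 10)] = 85(y − 6) / ((-4)(y - 10)).
So |(-9y + 5)/(y - 10) − (49/4)| = 85|y − 6| / (4·|y − 10|).
Restrict delta ≤ 2. Then |y − 6| < 2 gives |y − 10| = |(y − 6) + (-4)| ≥ 4 − 2 = 2.
Hence |(-9y + 5)/(y - 10) − (49/4)| < 85|y − 6|/(4·2) = (85/8)|y − 6|, which is < eps once |y − 6| < (8/85)eps.
Take delta = min(2, (8/85)eps). Then 0 < |y − 6| < delta forces both bounds, so |(-9y + 5)/(y - 10) − (49/4)| < eps.

delta = min(2, (8/85)eps)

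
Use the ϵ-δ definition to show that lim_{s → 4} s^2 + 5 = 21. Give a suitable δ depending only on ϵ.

δ = min(1, ϵ/9)

Let ϵ > 0 be given. We want δ > 0 such that 0 < |s − 4| < δ implies |(s^2 + 5) − 21| < ϵ.
(s^2 + 5) − 21 = s^2 - 16 = (s − 4)(s + 4).
So |(s^2 + 5) − 21| = |s − 4|·|s + 4|.
Require δ ≤ 1. Then |s − 4| < 1 gives |s| < 5, and by the triangle inequality |s + 4| ≤ 5 + 4 = 9.
Hence |(s^2 + 5) − 21| ≤ 9|s − 4| < ϵ provided |s − 4| < ϵ/9.
Take δ = min(1, ϵ/9). Then 0 < |s − 4| < δ gives both |s − 4| < 1 and |s − 4| < ϵ/9, so |(s^2 + 5) − 21| < ϵ.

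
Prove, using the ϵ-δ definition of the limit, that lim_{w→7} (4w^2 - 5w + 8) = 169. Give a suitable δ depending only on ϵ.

Let ϵ > 0. We want δ > 0 such that 0 < |w − 7| < δ implies |(4w^2 - 5w + 8) − 169| < ϵ.
(4w^2 - 5w + 8) − 169 = 4w^2 - 5w - 161 = (w − 7)(4w + 23).
So |(4w^2 - 5w + 8) − 169| = |w − 7|·|4w + 23|.
Require δ ≤ 1. Then |w − 7| < 1 gives |w| < 8, and by the triangle inequality |4w + 23| ≤ 4·8 + 23 = 55.
Hence |(4w^2 - 5w + 8) − 169| ≤ 55|w − 7| < ϵ provided |w − 7| < ϵ/55.
Choosing δ = min(1, ϵ/55) ensures both conditions, hence |(4w^2 - 5w + 8) − 169| < ϵ.

δ = min(1, ϵ/55)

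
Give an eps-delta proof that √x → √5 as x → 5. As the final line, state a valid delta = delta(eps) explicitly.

Suppose eps > 0. We want delta > 0 such that 0 < |x − 5| < delta implies |√x − √5| < eps.
Rationalise: √x − √5 = (x − 5)/(√x + √5), so |√x − √5| = |x − 5|/(√x + √5).
Restrict delta ≤ 5 so that |x − 5| < 5 forces x > 0, and then √x + √5 > √5.
Hence |√x − √5| < |x − 5|/√5, which is < eps once |x − 5| < √5·eps.
Take delta = min(5, √5·eps). If 0 < |x − 5| < delta then x > 0 and |√x − √5| < |x − 5|/√5 < eps.

delta = min(5, √5·eps)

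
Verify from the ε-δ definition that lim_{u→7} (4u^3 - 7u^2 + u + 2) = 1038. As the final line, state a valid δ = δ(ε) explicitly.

Let ε > 0. We want δ > 0 such that 0 < |u − 7| < δ implies |(4u^3 - 7u^2 + u + 2) − 1038| < ε.
(4u^3 - 7u^2 + u + 2) − 1038 = 4u^3 - 7u^2 + u - 1036 = (u − 7)(4u^2 + 21u + 148).
So |(4u^3 - 7u^2 + u + 2) − 1038| = |u − 7|·|4u^2 + 21u + 148|.
Assume first that |u − 7| < 2, so |u| < 9. Then |4u^2 + 21u + 148| ≤ 4·9^2 + 21·9 + 148 = 661.
Hence |(4u^3 - 7u^2 + u + 2) − 1038| ≤ 661|u − 7| < ε provided |u − 7| < ε/661.
Choosing δ = min(2, ε/661) ensures both conditions, hence |(4u^3 - 7u^2 + u + 2) − 1038| < ε.

δ = min(2, ε/661)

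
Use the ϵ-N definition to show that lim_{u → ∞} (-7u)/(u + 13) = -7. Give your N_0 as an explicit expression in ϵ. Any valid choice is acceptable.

N_0 = 91/ϵ

Suppose ϵ > 0. We seek N_0 > 0 such that u > N_0 implies |(-7u)/(u + 13) + 7| < ϵ.
(-7u)/(u + 13) + 7 = ((-7u) − (-7)(u + 13)) / ((u + 13)) = 91/((u + 13)).
For u > 0 we have u + 13 > u, so |(-7u)/(u + 13) + 7| = 91/((u + 13)) < 91/(u) = 91/u.
Thus |(-7u)/(u + 13) + 7| < ϵ whenever u > 91/ϵ.
Take N_0 = 91/ϵ. If u > N_0 then |(-7u)/(u + 13) + 7| < 91/u < ϵ.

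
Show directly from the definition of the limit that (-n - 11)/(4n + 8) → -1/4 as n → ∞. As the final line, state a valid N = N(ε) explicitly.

Suppose ε > 0. For n ≥ 1, |(-n - 11)/(4n + 8) + 1/4| = |-36|/(4(4n + 8)) = 36/(4(4n + 8)).
Since 4n + 8 ≥ 4n for n ≥ 1, this is ≤ 36/(4·4n) = (9/4)/n.
So |(-n - 11)/(4n + 8) + 1/4| < ε whenever n > (9/4)/ε.
Take N = (9/4)/ε. If n > N then |(-n - 11)/(4n + 8) + 1/4| ≤ (9/4)/n < ε.

N = (9/4)/ε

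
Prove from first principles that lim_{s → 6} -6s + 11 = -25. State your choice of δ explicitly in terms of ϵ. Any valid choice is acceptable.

δ = ϵ/6

Fix ϵ > 0. We need δ > 0 so that 0 < |s − 6| < δ implies |(-6s + 11) + 25| < ϵ.
|(-6s + 11) + 25| = |-6s + 36| = 6|s − 6|.
So 6|s − 6| < ϵ exactly when |s − 6| < ϵ/6.
Choosing δ = ϵ/6 gives |(-6s + 11) + 25| = 6|s − 6| < ϵ whenever |s − 6| < δ.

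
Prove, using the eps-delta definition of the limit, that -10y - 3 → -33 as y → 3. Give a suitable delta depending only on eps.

Let eps > 0. We need delta > 0 so that 0 < |y − 3| < delta implies |(-10y - 3) + 33| < eps.
Since (-10y - 3) + 33 = -10(y − 3), we have |(-10y - 3) + 33| = 10|y − 3|.
Thus it suffices that |y − 3| < eps/10.
Choosing delta = eps/10 gives |(-10y - 3) + 33| = 10|y − 3| < eps whenever |y − 3| < delta.

delta = eps/10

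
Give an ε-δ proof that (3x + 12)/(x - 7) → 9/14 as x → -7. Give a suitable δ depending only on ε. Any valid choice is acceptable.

Let ε > 0 be given. We want δ > 0 with 0 < |x + 7| < δ ⇒ |(3x + 12)/(x - 7) − (9/14)| < ε.
Combining over a common denominator, (3x + 12)/(x - 7) − (9/14) = [(3x + 12)·(-14) − (-9)·(x - 7)] / [(-14)·(x - 7)] = -33(x + 7) / ((-14)(x - 7)).
So |(3x + 12)/(x - 7) − (9/14)| = 33|x + 7| / (14·|x − 7|).
Restrict δ ≤ 7. Then |x + 7| < 7 gives |x − 7| = |(x + 7) + (-14)| ≥ 14 − 7 = 7.
Hence |(3x + 12)/(x - 7) − (9/14)| < 33|x + 7|/(14·7) = (33/98)|x + 7|, which is < ε once |x + 7| < (98/33)ε.
Take δ = min(7, (98/33)ε). Then 0 < |x + 7| < δ forces both bounds, so |(3x + 12)/(x - 7) − (9/14)| < ε.

δ = min(7, (98/33)ε)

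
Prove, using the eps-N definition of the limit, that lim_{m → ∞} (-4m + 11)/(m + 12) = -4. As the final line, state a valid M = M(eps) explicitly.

M = 59/eps

Suppose eps > 0. For m ≥ 1, |(-4m + 11)/(m + 12) + 4| = |59|/((m + 12)) = 59/((m + 12)).
Since m + 12 ≥ m for m ≥ 1, this is ≤ 59/(m) = 59/m.
So |(-4m + 11)/(m + 12) + 4| < eps whenever m > 59/eps.
Take M = 59/eps. If m > M then |(-4m + 11)/(m + 12) + 4| ≤ 59/m < eps.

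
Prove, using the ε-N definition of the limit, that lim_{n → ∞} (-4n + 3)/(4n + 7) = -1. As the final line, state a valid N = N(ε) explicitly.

N = (5/2)/ε

Fix ε > 0. For n ≥ 1, |(-4n + 3)/(4n + 7) + 1| = |40|/(4(4n + 7)) = 40/(4(4n + 7)).
Since 4n + 7 ≥ 4n for n ≥ 1, this is ≤ 40/(4·4n) = (5/2)/n.
So |(-4n + 3)/(4n + 7) + 1| < ε whenever n > (5/2)/ε.
Take N = (5/2)/ε. If n > N then |(-4n + 3)/(4n + 7) + 1| ≤ (5/2)/n < ε.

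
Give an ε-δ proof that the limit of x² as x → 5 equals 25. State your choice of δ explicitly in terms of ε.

δ = min(1, ε/11)

Let ε > 0 be given. We seek δ > 0 with 0 < |x − 5| < δ ⇒ |x² − 25| < ε.
Factor: x² − 25 = (x − 5)(x + 5), so |x² − 25| = |x − 5|·|x + 5|.
Restrict δ ≤ 1. Then |x − 5| < 1 gives |x| < 6, so by the triangle inequality |x + 5| ≤ 6 + 5 = 11.
Hence |x² − 25| ≤ 11|x − 5|, which is < ε once |x − 5| < ε/11.
Take δ = min(1, ε/11). If 0 < |x − 5| < δ then both bounds hold and |x² − 25| ≤ 11|x − 5| < 11·(ε/11) = ε.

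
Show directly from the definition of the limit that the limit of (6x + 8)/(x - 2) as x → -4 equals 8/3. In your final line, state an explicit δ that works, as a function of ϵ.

δ = min(3, (9/10)ϵ)

Let ϵ > 0. We want δ > 0 with 0 < |x + 4| < δ ⇒ |(6x + 8)/(x - 2) − (8/3)| < ϵ.
Combining over a common denominator, (6x + 8)/(x - 2) − (8/3) = [(6x + 8)·(-6) − (-16)·(x - 2)] / [(-6)·(x - 2)] = -20(x + 4) / ((-6)(x - 2)).
So |(6x + 8)/(x - 2) − (8/3)| = 20|x + 4| / (6·|x − 2|).
Restrict δ ≤ 3. Then |x + 4| < 3 gives |x − 2| = |(x + 4) + (-6)| ≥ 6 − 3 = 3.
Hence |(6x + 8)/(x - 2) − (8/3)| < 20|x + 4|/(6·3) = (10/9)|x + 4|, which is < ϵ once |x + 4| < (9/10)ϵ.
Take δ = min(3, (9/10)ϵ). Then 0 < |x + 4| < δ forces both bounds, so |(6x + 8)/(x - 2) − (8/3)| < ϵ.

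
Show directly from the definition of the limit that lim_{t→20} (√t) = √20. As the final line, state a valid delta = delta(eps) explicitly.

delta = min(20, √20·eps)

Suppose eps > 0. We want delta > 0 such that 0 < |t − 20| < delta implies |√t − √20| < eps.
Rationalise: √t − √20 = (t − 20)/(√t + √20), so |√t − √20| = |t − 20|/(√t + √20).
Restrict delta ≤ 20 so that |t − 20| < 20 forces t > 0, and then √t + √20 > √20.
Hence |√t − √20| < |t − 20|/√20, which is < eps once |t − 20| < √20·eps.
Take delta = min(20, √20·eps). If 0 < |t − 20| < delta then t > 0 and |√t − √20| < |t − 20|/√20 < eps.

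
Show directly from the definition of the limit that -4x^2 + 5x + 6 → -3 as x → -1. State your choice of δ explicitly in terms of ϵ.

δ = min(1, ϵ/17)

Let ϵ > 0 be given. We want δ > 0 such that 0 < |x + 1| < δ implies |(-4x^2 + 5x + 6) + 3| < ϵ.
(-4x^2 + 5x + 6) + 3 = -4x^2 + 5x + 9 = (x + 1)(-4x + 9).
So |(-4x^2 + 5x + 6) + 3| = |x + 1|·|-4x + 9|.
Assume first that |x + 1| < 1, so |x| < 2. Then |-4x + 9| ≤ 4·2 + 9 = 17.
Hence |(-4x^2 + 5x + 6) + 3| ≤ 17|x + 1| < ϵ provided |x + 1| < ϵ/17.
Take δ = min(1, ϵ/17). Then 0 < |x + 1| < δ gives both |x + 1| < 1 and |x + 1| < ϵ/17, so |(-4x^2 + 5x + 6) + 3| < ϵ.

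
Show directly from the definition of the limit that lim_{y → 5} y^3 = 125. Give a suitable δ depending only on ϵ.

Suppose ϵ > 0. We seek δ > 0 with 0 < |y − 5| < δ ⇒ |y^3 − 125| < ϵ.
Factor: y^3 − 125 = (y − 5)(y^2 + 5y + 25), so |y^3 − 125| = |y − 5|·|y^2 + 5y + 25|.
Impose δ ≤ 2 so that |y| < 7; then |y^2 + 5y + 25| ≤ 109.
Hence |y^3 − 125| ≤ 109|y − 5|, which is < ϵ once |y − 5| < ϵ/109.
Take δ = min(2, ϵ/109). If 0 < |y − 5| < δ then both bounds hold and |y^3 − 125| ≤ 109|y − 5| < 109·(ϵ/109) = ϵ.

δ = min(2, ϵ/109)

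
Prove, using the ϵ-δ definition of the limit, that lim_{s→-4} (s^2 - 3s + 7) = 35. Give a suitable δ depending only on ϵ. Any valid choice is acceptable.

δ = min(1, ϵ/12)

Suppose ϵ > 0. We want δ > 0 such that 0 < |s + 4| < δ implies |(s^2 - 3s + 7) − 35| < ϵ.
(s^2 - 3s + 7) − 35 = s^2 - 3s - 28 = (s + 4)(s - 7).
So |(s^2 - 3s + 7) − 35| = |s + 4|·|s - 7|.
Require δ ≤ 1. Then |s + 4| < 1 gives |s| < 5, and by the triangle inequality |s - 7| ≤ 5 + 7 = 12.
Hence |(s^2 - 3s + 7) − 35| ≤ 12|s + 4| < ϵ provided |s + 4| < ϵ/12.
Choosing δ = min(1, ϵ/12) ensures both conditions, hence |(s^2 - 3s + 7) − 35| < ϵ.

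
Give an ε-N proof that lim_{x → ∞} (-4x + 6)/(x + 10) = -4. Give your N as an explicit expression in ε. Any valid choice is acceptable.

Suppose ε > 0. We seek N > 0 such that x > N implies |(-4x + 6)/(x + 10) + 4| < ε.
(-4x + 6)/(x + 10) + 4 = ((-4x + 6) − (-4)(x + 10)) / ((x + 10)) = 46/((x + 10)).
For x > 0 we have x + 10 > x, so |(-4x + 6)/(x + 10) + 4| = 46/((x + 10)) < 46/(x) = 46/x.
Thus |(-4x + 6)/(x + 10) + 4| < ε whenever x > 46/ε.
Take N = 46/ε. If x > N then |(-4x + 6)/(x + 10) + 4| < 46/x < ε.

N = 46/ε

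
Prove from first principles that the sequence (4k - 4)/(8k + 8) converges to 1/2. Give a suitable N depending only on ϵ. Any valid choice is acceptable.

N = 1/ϵ

Fix ϵ > 0. For k ≥ 1, |(4k - 4)/(8k + 8) − (1/2)| = |-64|/(8(8k + 8)) = 64/(8(8k + 8)).
Since 8k + 8 ≥ 8k for k ≥ 1, this is ≤ 64/(8·8k) = 1/k.
So |(4k - 4)/(8k + 8) − (1/2)| < ϵ whenever k > 1/ϵ.
Take N = 1/ϵ. If k > N then |(4k - 4)/(8k + 8) − (1/2)| ≤ 1/k < ϵ.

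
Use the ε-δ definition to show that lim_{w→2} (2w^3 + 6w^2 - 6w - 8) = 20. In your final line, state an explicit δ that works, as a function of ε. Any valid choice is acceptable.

Let ε > 0. We want δ > 0 such that 0 < |w − 2| < δ implies |(2w^3 + 6w^2 - 6w - 8) − 20| < ε.
(2w^3 + 6w^2 - 6w - 8) − 20 = 2w^3 + 6w^2 - 6w - 28 = (w − 2)(2w^2 + 10w + 14).
So |(2w^3 + 6w^2 - 6w - 8) − 20| = |w − 2|·|2w^2 + 10w + 14|.
Assume first that |w − 2| < 1, so |w| < 3. Then |2w^2 + 10w + 14| ≤ 2·3^2 + 10·3 + 14 = 62.
Hence |(2w^3 + 6w^2 - 6w - 8) − 20| ≤ 62|w − 2| < ε provided |w − 2| < ε/62.
Choosing δ = min(1, ε/62) ensures both conditions, hence |(2w^3 + 6w^2 - 6w - 8) − 20| < ε.

δ = min(1, ε/62)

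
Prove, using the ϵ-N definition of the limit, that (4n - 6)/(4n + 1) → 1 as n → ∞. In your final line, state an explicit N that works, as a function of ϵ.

Let ϵ > 0 be given. For n ≥ 1, |(4n - 6)/(4n + 1) − 1| = |-28|/(4(4n + 1)) = 28/(4(4n + 1)).
Since 4n + 1 ≥ 4n for n ≥ 1, this is ≤ 28/(4·4n) = (7/4)/n.
So |(4n - 6)/(4n + 1) − 1| < ϵ whenever n > (7/4)/ϵ.
Take N = (7/4)/ϵ. If n > N then |(4n - 6)/(4n + 1) − 1| ≤ (7/4)/n < ϵ.

N = (7/4)/ϵ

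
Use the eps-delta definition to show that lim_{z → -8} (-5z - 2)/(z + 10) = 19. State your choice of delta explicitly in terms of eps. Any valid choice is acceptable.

Fix eps > 0. We want delta > 0 with 0 < |z + 8| < delta ⇒ |(-5z - 2)/(z + 10) − 19| < eps.
Combining over a common denominator, (-5z - 2)/(z + 10) − 19 = [(-5z - 2)·2 − 38·(z + 10)] / [2·(z + 10)] = -48(z + 8) / (2(z + 10)).
So |(-5z - 2)/(z + 10) − 19| = 48|z + 8| / (2·|z + 10|).
Restrict delta ≤ 1. Then |z + 8| < 1 gives |z + 10| = |(z + 8) + 2| ≥ 2 − 1 = 1.
Hence |(-5z - 2)/(z + 10) − 19| < 48|z + 8|/(2·1) = 24|z + 8|, which is < eps once |z + 8| < (1/24)eps.
Take delta = min(1, (1/24)eps). Then 0 < |z + 8| < delta forces both bounds, so |(-5z - 2)/(z + 10) − 19| < eps.

delta = min(1, (1/24)eps)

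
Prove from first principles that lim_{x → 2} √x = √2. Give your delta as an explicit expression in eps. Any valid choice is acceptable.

delta = min(2, √2·eps)

Fix eps > 0. We want delta > 0 such that 0 < |x − 2| < delta implies |√x − √2| < eps.
Multiplying by the conjugate, |√x − √2| = |x − 2|/(√x + √2).
Restrict delta ≤ 2 so that |x − 2| < 2 forces x > 0, and then √x + √2 > √2.
Hence |√x − √2| < |x − 2|/√2, which is < eps once |x − 2| < √2·eps.
Take delta = min(2, √2·eps). If 0 < |x − 2| < delta then x > 0 and |√x − √2| < |x − 2|/√2 < eps.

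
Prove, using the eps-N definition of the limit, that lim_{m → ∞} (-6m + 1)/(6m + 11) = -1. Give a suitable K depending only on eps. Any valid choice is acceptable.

K = 2/eps

Suppose eps > 0. For m ≥ 1, |(-6m + 1)/(6m + 11) + 1| = |72|/(6(6m + 11)) = 72/(6(6m + 11)).
Since 6m + 11 ≥ 6m for m ≥ 1, this is ≤ 72/(6·6m) = 2/m.
So |(-6m + 1)/(6m + 11) + 1| < eps whenever m > 2/eps.
Take K = 2/eps. If m > K then |(-6m + 1)/(6m + 11) + 1| ≤ 2/m < eps.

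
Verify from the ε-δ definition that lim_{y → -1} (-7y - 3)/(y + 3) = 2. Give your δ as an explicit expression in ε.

δ = min(1, (1/9)ε)

Let ε > 0. We want δ > 0 with 0 < |y + 1| < δ ⇒ |(-7y - 3)/(y + 3) − 2| < ε.
Combining over a common denominator, (-7y - 3)/(y + 3) − 2 = [(-7y - 3)·2 − 4·(y + 3)] / [2·(y + 3)] = -18(y + 1) / (2(y + 3)).
So |(-7y - 3)/(y + 3) − 2| = 18|y + 1| / (2·|y + 3|).
Require δ ≤ 1, so |y + 3| ≥ |2| − |y + 1| > 2 − 1 = 1.
Hence |(-7y - 3)/(y + 3) − 2| < 18|y + 1|/(2·1) = 9|y + 1|, which is < ε once |y + 1| < (1/9)ε.
Take δ = min(1, (1/9)ε). Then 0 < |y + 1| < δ forces both bounds, so |(-7y - 3)/(y + 3) − 2| < ε.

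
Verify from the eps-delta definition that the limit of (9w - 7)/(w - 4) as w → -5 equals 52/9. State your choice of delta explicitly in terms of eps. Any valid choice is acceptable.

Let eps > 0. We want delta > 0 with 0 < |w + 5| < delta ⇒ |(9w - 7)/(w - 4) − (52/9)| < eps.
Combining over a common denominator, (9w - 7)/(w - 4) − (52/9) = [(9w - 7)·(-9) − (-52)·(w - 4)] / [(-9)·(w - 4)] = -29(w + 5) / ((-9)(w - 4)).
So |(9w - 7)/(w - 4) − (52/9)| = 29|w + 5| / (9·|w − 4|).
Restrict delta ≤ 9/2. Then |w + 5| < 9/2 gives |w − 4| = |(w + 5) + (-9)| ≥ 9 − 9/2 = 9/2.
Hence |(9w - 7)/(w - 4) − (52/9)| < 29|w + 5|/(9·(9/2)) = (58/81)|w + 5|, which is < eps once |w + 5| < (81/58)eps.
Take delta = min(9/2, (81/58)eps). Then 0 < |w + 5| < delta forces both bounds, so |(9w - 7)/(w - 4) − (52/9)| < eps.

delta = min(9/2, (81/58)eps)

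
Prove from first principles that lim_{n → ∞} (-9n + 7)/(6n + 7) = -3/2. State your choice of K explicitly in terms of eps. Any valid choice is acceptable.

Suppose eps > 0. For n ≥ 1, |(-9n + 7)/(6n + 7) + 3/2| = |105|/(6(6n + 7)) = 105/(6(6n + 7)).
Since 6n + 7 ≥ 6n for n ≥ 1, this is ≤ 105/(6·6n) = (35/12)/n.
So |(-9n + 7)/(6n + 7) + 3/2| < eps whenever n > (35/12)/eps.
Take K = (35/12)/eps. If n > K then |(-9n + 7)/(6n + 7) + 3/2| ≤ (35/12)/n < eps.

K = (35/12)/eps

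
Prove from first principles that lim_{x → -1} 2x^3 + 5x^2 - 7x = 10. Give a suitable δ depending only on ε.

δ = min(2, ε/37)

Fix ε > 0. We want δ > 0 such that 0 < |x + 1| < δ implies |(2x^3 + 5x^2 - 7x) − 10| < ε.
(2x^3 + 5x^2 - 7x) − 10 = 2x^3 + 5x^2 - 7x - 10 = (x + 1)(2x^2 + 3x - 10).
So |(2x^3 + 5x^2 - 7x) − 10| = |x + 1|·|2x^2 + 3x - 10|.
Require δ ≤ 2. Then |x + 1| < 2 gives |x| < 3, and by the triangle inequality |2x^2 + 3x - 10| ≤ 2·3^2 + 3·3 + 10 = 37.
Hence |(2x^3 + 5x^2 - 7x) − 10| ≤ 37|x + 1| < ε provided |x + 1| < ε/37.
Choosing δ = min(2, ε/37) ensures both conditions, hence |(2x^3 + 5x^2 - 7x) − 10| < ε.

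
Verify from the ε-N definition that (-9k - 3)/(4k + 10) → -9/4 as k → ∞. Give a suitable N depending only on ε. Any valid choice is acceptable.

Suppose ε > 0. For k ≥ 1, |(-9k - 3)/(4k + 10) + 9/4| = |78|/(4(4k + 10)) = 78/(4(4k + 10)).
Since 4k + 10 ≥ 4k for k ≥ 1, this is ≤ 78/(4·4k) = (39/8)/k.
So |(-9k - 3)/(4k + 10) + 9/4| < ε whenever k > (39/8)/ε.
Take N = (39/8)/ε. If k > N then |(-9k - 3)/(4k + 10) + 9/4| ≤ (39/8)/k < ε.

N = (39/8)/ε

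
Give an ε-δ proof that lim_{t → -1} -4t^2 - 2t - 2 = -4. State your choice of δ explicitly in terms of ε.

Let ε > 0 be given. We want δ > 0 such that 0 < |t + 1| < δ implies |(-4t^2 - 2t - 2) + 4| < ε.
(-4t^2 - 2t - 2) + 4 = -4t^2 - 2t + 2 = (t + 1)(-4t + 2).
So |(-4t^2 - 2t - 2) + 4| = |t + 1|·|-4t + 2|.
Assume first that |t + 1| < 1, so |t| < 2. Then |-4t + 2| ≤ 4·2 + 2 = 10.
Hence |(-4t^2 - 2t - 2) + 4| ≤ 10|t + 1| < ε provided |t + 1| < ε/10.
Choosing δ = min(1, ε/10) ensures both conditions, hence |(-4t^2 - 2t - 2) + 4| < ε.

δ = min(1, ε/10)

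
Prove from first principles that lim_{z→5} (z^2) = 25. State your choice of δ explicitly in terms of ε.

δ = min(1, ε/11)

Fix ε > 0. We seek δ > 0 with 0 < |z − 5| < δ ⇒ |z^2 − 25| < ε.
Factor: z^2 − 25 = (z − 5)(z + 5), so |z^2 − 25| = |z − 5|·|z + 5|.
Impose δ ≤ 1 so that |z| < 6; then |z + 5| ≤ 11.
Hence |z^2 − 25| ≤ 11|z − 5|, which is < ε once |z − 5| < ε/11.
Take δ = min(1, ε/11). If 0 < |z − 5| < δ then both bounds hold and |z^2 − 25| ≤ 11|z − 5| < 11·(ε/11) = ε.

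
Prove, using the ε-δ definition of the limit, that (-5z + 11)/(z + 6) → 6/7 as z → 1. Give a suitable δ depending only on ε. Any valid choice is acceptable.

Suppose ε > 0. We want δ > 0 with 0 < |z − 1| < δ ⇒ |(-5z + 11)/(z + 6) − (6/7)| < ε.
Combining over a common denominator, (-5z + 11)/(z + 6) − (6/7) = [(-5z + 11)·7 − 6·(z + 6)] / [7·(z + 6)] = -41(z − 1) / (7(z + 6)).
So |(-5z + 11)/(z + 6) − (6/7)| = 41|z − 1| / (7·|z + 6|).
Require δ ≤ 7/2, so |z + 6| ≥ |7| − |z − 1| > 7 − 7/2 = 7/2.
Hence |(-5z + 11)/(z + 6) − (6/7)| < 41|z − 1|/(7·(7/2)) = (82/49)|z − 1|, which is < ε once |z − 1| < (49/82)ε.
Take δ = min(7/2, (49/82)ε). Then 0 < |z − 1| < δ forces both bounds, so |(-5z + 11)/(z + 6) − (6/7)| < ε.

δ = min(7/2, (49/82)ε)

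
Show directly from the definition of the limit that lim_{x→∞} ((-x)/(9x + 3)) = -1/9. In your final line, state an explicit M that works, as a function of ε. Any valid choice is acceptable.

M = (1/27)/ε

Suppose ε > 0. We seek M > 0 such that x > M implies |(-x)/(9x + 3) + 1/9| < ε.
(-x)/(9x + 3) + 1/9 = (9(-x) − (-1)(9x + 3)) / (9(9x + 3)) = 3/(9(9x + 3)).
For x > 0 we have 9x + 3 > 9x, so |(-x)/(9x + 3) + 1/9| = 3/(9(9x + 3)) < 3/(9·9x) = (1/27)/x.
Thus |(-x)/(9x + 3) + 1/9| < ε whenever x > (1/27)/ε.
Take M = (1/27)/ε. If x > M then |(-x)/(9x + 3) + 1/9| < (1/27)/x < ε.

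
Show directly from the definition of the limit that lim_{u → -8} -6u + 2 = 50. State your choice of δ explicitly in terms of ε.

Let ε > 0 be given. We need δ > 0 so that 0 < |u + 8| < δ implies |(-6u + 2) − 50| < ε.
|(-6u + 2) − 50| = |-6u - 48| = 6|u + 8|.
So 6|u + 8| < ε exactly when |u + 8| < ε/6.
Choosing δ = ε/6 gives |(-6u + 2) − 50| = 6|u + 8| < ε whenever |u + 8| < δ.

δ = ε/6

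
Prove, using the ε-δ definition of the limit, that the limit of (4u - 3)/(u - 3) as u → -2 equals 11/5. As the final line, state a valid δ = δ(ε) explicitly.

δ = min(5/2, (25/18)ε)

Suppose ε > 0. We want δ > 0 with 0 < |u + 2| < δ ⇒ |(4u - 3)/(u - 3) − (11/5)| < ε.
Combining over a common denominator, (4u - 3)/(u - 3) − (11/5) = [(4u - 3)·(-5) − (-11)·(u - 3)] / [(-5)·(u - 3)] = -9(u + 2) / ((-5)(u - 3)).
So |(4u - 3)/(u - 3) − (11/5)| = 9|u + 2| / (5·|u − 3|).
Require δ ≤ 5/2, so |u − 3| ≥ |-5| − |u + 2| > 5 − 5/2 = 5/2.
Hence |(4u - 3)/(u - 3) − (11/5)| < 9|u + 2|/(5·(5/2)) = (18/25)|u + 2|, which is < ε once |u + 2| < (25/18)ε.
Take δ = min(5/2, (25/18)ε). Then 0 < |u + 2| < δ forces both bounds, so |(4u - 3)/(u - 3) − (11/5)| < ε.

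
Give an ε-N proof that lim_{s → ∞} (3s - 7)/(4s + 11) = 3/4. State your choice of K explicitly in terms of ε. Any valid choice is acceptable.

Let ε > 0. We seek K > 0 such that s > K implies |(3s - 7)/(4s + 11) − (3/4)| < ε.
(3s - 7)/(4s + 11) − (3/4) = (4(3s - 7) − 3(4s + 11)) / (4(4s + 11)) = -61/(4(4s + 11)).
For s > 0 we have 4s + 11 > 4s, so |(3s - 7)/(4s + 11) − (3/4)| = 61/(4(4s + 11)) < 61/(4·4s) = (61/16)/s.
Thus |(3s - 7)/(4s + 11) − (3/4)| < ε whenever s > (61/16)/ε.
Take K = (61/16)/ε. If s > K then |(3s - 7)/(4s + 11) − (3/4)| < (61/16)/s < ε.

K = (61/16)/ε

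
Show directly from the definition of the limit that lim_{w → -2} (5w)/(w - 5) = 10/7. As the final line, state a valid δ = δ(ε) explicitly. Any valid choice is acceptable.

Let ε > 0. We want δ > 0 with 0 < |w + 2| < δ ⇒ |(5w)/(w - 5) − (10/7)| < ε.
Combining over a common denominator, (5w)/(w - 5) − (10/7) = [(5w)·(-7) − (-10)·(w - 5)] / [(-7)·(w - 5)] = -25(w + 2) / ((-7)(w - 5)).
So |(5w)/(w - 5) − (10/7)| = 25|w + 2| / (7·|w − 5|).
Require δ ≤ 7/2, so |w − 5| ≥ |-7| − |w + 2| > 7 − 7/2 = 7/2.
Hence |(5w)/(w - 5) − (10/7)| < 25|w + 2|/(7·(7/2)) = (50/49)|w + 2|, which is < ε once |w + 2| < (49/50)ε.
Take δ = min(7/2, (49/50)ε). Then 0 < |w + 2| < δ forces both bounds, so |(5w)/(w - 5) − (10/7)| < ε.

δ = min(7/2, (49/50)ε)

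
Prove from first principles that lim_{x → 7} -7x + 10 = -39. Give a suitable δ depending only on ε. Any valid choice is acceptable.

Let ε > 0 be given. We need δ > 0 so that 0 < |x − 7| < δ implies |(-7x + 10) + 39| < ε.
Since (-7x + 10) + 39 = -7(x − 7), we have |(-7x + 10) + 39| = 7|x − 7|.
So 7|x − 7| < ε exactly when |x − 7| < ε/7.
Take δ = ε/7. If 0 < |x − 7| < δ then |(-7x + 10) + 39| = 7|x − 7| < 7·(ε/7) = ε.

δ = ε/7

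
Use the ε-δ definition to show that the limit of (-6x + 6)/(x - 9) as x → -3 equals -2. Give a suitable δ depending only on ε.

Let ε > 0. We want δ > 0 with 0 < |x + 3| < δ ⇒ |(-6x + 6)/(x - 9) + 2| < ε.
Combining over a common denominator, (-6x + 6)/(x - 9) + 2 = [(-6x + 6)·(-12) − 24·(x - 9)] / [(-12)·(x - 9)] = 48(x + 3) / ((-12)(x - 9)).
So |(-6x + 6)/(x - 9) + 2| = 48|x + 3| / (12·|x − 9|).
Restrict δ ≤ 6. Then |x + 3| < 6 gives |x − 9| = |(x + 3) + (-12)| ≥ 12 − 6 = 6.
Hence |(-6x + 6)/(x - 9) + 2| < 48|x + 3|/(12·6) = (2/3)|x + 3|, which is < ε once |x + 3| < (3/2)ε.
Take δ = min(6, (3/2)ε). Then 0 < |x + 3| < δ forces both bounds, so |(-6x + 6)/(x - 9) + 2| < ε.

δ = min(6, (3/2)ε)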